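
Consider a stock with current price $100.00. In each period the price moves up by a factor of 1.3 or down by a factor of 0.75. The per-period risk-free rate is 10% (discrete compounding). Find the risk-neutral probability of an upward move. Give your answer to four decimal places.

Risk-neutral probability p = (1 + 0.1 − 0.75)/(1.3 − 0.75) = 0.3500/0.5500 = 0.6364

p = 0.6364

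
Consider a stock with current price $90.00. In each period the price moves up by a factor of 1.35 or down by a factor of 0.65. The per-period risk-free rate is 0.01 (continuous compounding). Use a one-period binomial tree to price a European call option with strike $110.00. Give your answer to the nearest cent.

Risk-neutral probability p = (e^0.01 − 0.65)/(1.35 − 0.65) = 0.3601/0.7000 = 0.5144
Terminal stock prices: S_u = 121.5, S_d = 58.5
Terminal payoffs (S − K): max(11.5, 0) = 11.5, max(-51.5, 0) = 0
Node 0 (S = 90): V_0 = e^(−0.01)·[0.5144·11.5000 + 0.4856·0.0000] = 5.8563

$5.86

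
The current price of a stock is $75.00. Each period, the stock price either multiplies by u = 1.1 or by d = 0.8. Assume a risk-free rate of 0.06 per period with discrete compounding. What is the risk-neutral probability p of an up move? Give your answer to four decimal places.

p = 0.8667

Risk-neutral probability p = (1 + 0.06 − 0.8)/(1.1 − 0.8) = 0.2600/0.3000 = 0.8667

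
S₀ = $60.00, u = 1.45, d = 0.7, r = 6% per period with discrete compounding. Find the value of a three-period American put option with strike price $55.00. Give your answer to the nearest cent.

$8.86

Risk-neutral probability p = (1 + 0.06 − 0.7)/(1.45 − 0.7) = 0.3600/0.7500 = 0.4800
Terminal stock prices: S_uuu = 182.9, S_uud = 88.3, S_udd = 42.63, S_ddd = 20.58
Terminal payoffs (K − S): max(-127.9, 0) = 0, max(-33.3, 0) = 0, max(12.37, 0) = 12.37, max(34.42, 0) = 34.42
Node uu (S = 126.2): continuation = 1/1.06·[0.4800·0.0000 + 0.5200·0.0000] = 0.0000; exercise value = 0.0000 ≤ continuation, so V_uu = 0.0000
Node ud (S = 60.9): continuation = 1/1.06·[0.4800·0.0000 + 0.5200·12.3700] = 6.0683; exercise value = 0.0000 ≤ continuation, so V_ud = 6.0683
Node dd (S = 29.4): continuation = 1/1.06·[0.4800·12.3700 + 0.5200·34.4200] = 22.4868; exercise value = 25.6000 > continuation, so V_dd = 25.6000 (exercise)
Node u (S = 87): continuation = 1/1.06·[0.4800·0.0000 + 0.5200·6.0683] = 2.9769; exercise value = 0.0000 ≤ continuation, so V_u = 2.9769
Node d (S = 42): continuation = 1/1.06·[0.4800·6.0683 + 0.5200·25.6000] = 15.3064; exercise value = 13.0000 ≤ continuation, so V_d = 15.3064
Node 0 (S = 60): continuation = 1/1.06·[0.4800·2.9769 + 0.5200·15.3064] = 8.8568; exercise value = 0.0000 ≤ continuation, so V_0 = 8.8568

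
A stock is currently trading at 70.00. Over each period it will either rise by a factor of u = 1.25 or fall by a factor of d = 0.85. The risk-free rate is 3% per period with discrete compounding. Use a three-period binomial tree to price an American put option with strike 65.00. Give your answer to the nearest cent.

Risk-neutral probability p = (1 + 0.03 − 0.85)/(1.25 − 0.85) = 0.1800/0.4000 = 0.4500
Terminal stock prices: S_uuu = 136.7, S_uud = 92.97, S_udd = 63.22, S_ddd = 42.99
Terminal payoffs (K − S): max(-71.72, 0) = 0, max(-27.97, 0) = 0, max(1.781, 0) = 1.781, max(22.01, 0) = 22.01
Node uu (S = 109.4): continuation = 1/1.03·[0.4500·0.0000 + 0.5500·0.0000] = 0.0000; exercise value = 0.0000 ≤ continuation, so V_uu = 0.0000
Node ud (S = 74.38): continuation = 1/1.03·[0.4500·0.0000 + 0.5500·1.7813] = 0.9512; exercise value = 0.0000 ≤ continuation, so V_ud = 0.9512
Node dd (S = 50.57): continuation = 1/1.03·[0.4500·1.7813 + 0.5500·22.0113] = 12.5318; exercise value = 14.4250 > continuation, so V_dd = 14.4250 (exercise)
Node u (S = 87.5): continuation = 1/1.03·[0.4500·0.0000 + 0.5500·0.9512] = 0.5079; exercise value = 0.0000 ≤ continuation, so V_u = 0.5079
Node d (S = 59.5): continuation = 1/1.03·[0.4500·0.9512 + 0.5500·14.4250] = 8.1182; exercise value = 5.5000 ≤ continuation, so V_d = 8.1182
Node 0 (S = 70): continuation = 1/1.03·[0.4500·0.5079 + 0.5500·8.1182] = 4.5569; exercise value = 0.0000 ≤ continuation, so V_0 = 4.5569

4.56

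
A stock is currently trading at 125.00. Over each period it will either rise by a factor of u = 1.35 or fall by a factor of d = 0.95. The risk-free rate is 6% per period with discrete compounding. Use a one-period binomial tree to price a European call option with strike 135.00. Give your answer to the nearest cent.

8.76

Risk-neutral probability p = (1 + 0.06 − 0.95)/(1.35 − 0.95) = 0.1100/0.4000 = 0.2750
Terminal stock prices: S_u = 168.8, S_d = 118.8
Terminal payoffs (S − K): max(33.75, 0) = 33.75, max(-16.25, 0) = 0
Node 0 (S = 125): V_0 = 1/1.06·[0.2750·33.7500 + 0.7250·0.0000] = 8.7559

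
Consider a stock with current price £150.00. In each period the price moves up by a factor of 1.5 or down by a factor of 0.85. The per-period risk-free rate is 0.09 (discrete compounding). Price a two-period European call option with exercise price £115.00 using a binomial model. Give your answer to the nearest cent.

£55.43

Risk-neutral probability p = (1 + 0.09 − 0.85)/(1.5 − 0.85) = 0.2400/0.6500 = 0.3692
Terminal stock prices: S_uu = 337.5, S_ud = 191.2, S_dd = 108.4
Terminal payoffs (S − K): max(222.5, 0) = 222.5, max(76.25, 0) = 76.25, max(-6.625, 0) = 0
Node u (S = 225): V_u = 1/1.09·[0.3692·222.5000 + 0.6308·76.2500] = 119.4954
Node d (S = 127.5): V_d = 1/1.09·[0.3692·76.2500 + 0.6308·0.0000] = 25.8292
Node 0 (S = 150): V_0 = 1/1.09·[0.3692·119.4954 + 0.6308·25.8292] = 55.4254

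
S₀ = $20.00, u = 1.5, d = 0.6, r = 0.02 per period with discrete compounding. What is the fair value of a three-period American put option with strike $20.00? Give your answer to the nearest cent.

$5.80

Risk-neutral probability p = (1 + 0.02 − 0.6)/(1.5 − 0.6) = 0.4200/0.9000 = 0.4667
Terminal stock prices: S_uuu = 67.5, S_uud = 27, S_udd = 10.8, S_ddd = 4.32
Terminal payoffs (K − S): max(-47.5, 0) = 0, max(-7, 0) = 0, max(9.2, 0) = 9.2, max(15.68, 0) = 15.68
Node uu (S = 45): continuation = 1/1.02·[0.4667·0.0000 + 0.5333·0.0000] = 0.0000; exercise value = 0.0000 ≤ continuation, so V_uu = 0.0000
Node ud (S = 18): continuation = 1/1.02·[0.4667·0.0000 + 0.5333·9.2000] = 4.8105; exercise value = 2.0000 ≤ continuation, so V_ud = 4.8105
Node dd (S = 7.2): continuation = 1/1.02·[0.4667·9.2000 + 0.5333·15.6800] = 12.4078; exercise value = 12.8000 > continuation, so V_dd = 12.8000 (exercise)
Node u (S = 30): continuation = 1/1.02·[0.4667·0.0000 + 0.5333·4.8105] = 2.5153; exercise value = 0.0000 ≤ continuation, so V_u = 2.5153
Node d (S = 12): continuation = 1/1.02·[0.4667·4.8105 + 0.5333·12.8000] = 8.8937; exercise value = 8.0000 ≤ continuation, so V_d = 8.8937
Node 0 (S = 20): continuation = 1/1.02·[0.4667·2.5153 + 0.5333·8.8937] = 5.8011; exercise value = 0.0000 ≤ continuation, so V_0 = 5.8011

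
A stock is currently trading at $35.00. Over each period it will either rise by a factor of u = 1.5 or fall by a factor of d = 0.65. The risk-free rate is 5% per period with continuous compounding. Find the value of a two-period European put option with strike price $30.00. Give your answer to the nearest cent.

Risk-neutral probability p = (e^0.05 − 0.65)/(1.5 − 0.65) = 0.4013/0.8500 = 0.4721
Terminal stock prices: S_uu = 78.75, S_ud = 34.12, S_dd = 14.79
Terminal payoffs (K − S): max(-48.75, 0) = 0, max(-4.125, 0) = 0, max(15.21, 0) = 15.21
Node u (S = 52.5): V_u = e^(−0.05)·[0.4721·0.0000 + 0.5279·0.0000] = 0.0000
Node d (S = 22.75): V_d = e^(−0.05)·[0.4721·0.0000 + 0.5279·15.2125] = 7.6393
Node 0 (S = 35): V_0 = e^(−0.05)·[0.4721·0.0000 + 0.5279·7.6393] = 3.8362

$3.84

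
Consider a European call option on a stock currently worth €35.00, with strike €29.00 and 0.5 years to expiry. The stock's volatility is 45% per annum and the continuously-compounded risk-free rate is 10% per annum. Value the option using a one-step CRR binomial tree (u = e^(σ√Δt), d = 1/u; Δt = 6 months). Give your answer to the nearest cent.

€9.10

CRR parameters: u = e^(σ√Δt) = e^(0.45·√0.5) = 1.3746, d = 1/u = 0.7275
Per-period rate: rΔt = 0.1·0.5 = 0.05, so R = e^0.05 = 1.0513
Risk-neutral probability p = (e^0.05 − 0.7275)/(1.3746 − 0.7275) = 0.3238/0.6472 = 0.5003
Terminal stock prices: S_u = 48.11, S_d = 25.46
Terminal payoffs (S − K): max(19.11, 0) = 19.11, max(-3.539, 0) = 0
Node 0 (S = 35): V_0 = e^(−0.05)·[0.5003·19.1127 + 0.4997·0.0000] = 9.0964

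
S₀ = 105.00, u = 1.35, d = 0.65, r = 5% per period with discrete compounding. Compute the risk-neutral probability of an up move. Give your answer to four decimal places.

Risk-neutral probability p = (1 + 0.05 − 0.65)/(1.35 − 0.65) = 0.4000/0.7000 = 0.5714

p = 0.5714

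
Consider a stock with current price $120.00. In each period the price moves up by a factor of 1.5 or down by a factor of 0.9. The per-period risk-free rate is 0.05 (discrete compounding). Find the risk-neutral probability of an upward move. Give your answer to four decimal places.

Risk-neutral probability p = (1 + 0.05 − 0.9)/(1.5 − 0.9) = 0.1500/0.6000 = 0.2500

p = 0.2500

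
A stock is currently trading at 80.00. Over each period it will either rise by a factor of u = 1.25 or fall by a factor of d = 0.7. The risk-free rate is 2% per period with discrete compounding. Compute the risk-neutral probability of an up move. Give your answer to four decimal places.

p = 0.5818

Risk-neutral probability p = (1 + 0.02 − 0.7)/(1.25 − 0.7) = 0.3200/0.5500 = 0.5818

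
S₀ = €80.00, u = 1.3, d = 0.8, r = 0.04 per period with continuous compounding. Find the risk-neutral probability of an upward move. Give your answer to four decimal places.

Risk-neutral probability p = (e^0.04 − 0.8)/(1.3 − 0.8) = 0.2408/0.5000 = 0.4816

p = 0.4816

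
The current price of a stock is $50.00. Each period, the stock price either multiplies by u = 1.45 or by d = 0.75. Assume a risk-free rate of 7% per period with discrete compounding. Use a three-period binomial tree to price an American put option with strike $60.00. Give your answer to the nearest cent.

Risk-neutral probability p = (1 + 0.07 − 0.75)/(1.45 − 0.75) = 0.3200/0.7000 = 0.4571
Terminal stock prices: S_uuu = 152.4, S_uud = 78.84, S_udd = 40.78, S_ddd = 21.09
Terminal payoffs (K − S): max(-92.43, 0) = 0, max(-18.84, 0) = 0, max(19.22, 0) = 19.22, max(38.91, 0) = 38.91
Node uu (S = 105.1): continuation = 1/1.07·[0.4571·0.0000 + 0.5429·0.0000] = 0.0000; exercise value = 0.0000 ≤ continuation, so V_uu = 0.0000
Node ud (S = 54.38): continuation = 1/1.07·[0.4571·0.0000 + 0.5429·19.2188] = 9.7505; exercise value = 5.6250 ≤ continuation, so V_ud = 9.7505
Node dd (S = 28.12): continuation = 1/1.07·[0.4571·19.2188 + 0.5429·38.9062] = 27.9498; exercise value = 31.8750 > continuation, so V_dd = 31.8750 (exercise)
Node u (S = 72.5): continuation = 1/1.07·[0.4571·0.0000 + 0.5429·9.7505] = 4.9468; exercise value = 0.0000 ≤ continuation, so V_u = 4.9468
Node d (S = 37.5): continuation = 1/1.07·[0.4571·9.7505 + 0.5429·31.8750] = 20.3373; exercise value = 22.5000 > continuation, so V_d = 22.5000 (exercise)
Node 0 (S = 50): continuation = 1/1.07·[0.4571·4.9468 + 0.5429·22.5000] = 13.5287; exercise value = 10.0000 ≤ continuation, so V_0 = 13.5287

$13.53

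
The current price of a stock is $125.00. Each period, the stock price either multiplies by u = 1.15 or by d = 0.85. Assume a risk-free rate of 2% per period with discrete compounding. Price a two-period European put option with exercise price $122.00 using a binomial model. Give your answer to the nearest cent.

$5.72

Risk-neutral probability p = (1 + 0.02 − 0.85)/(1.15 − 0.85) = 0.1700/0.3000 = 0.5667
Terminal stock prices: S_uu = 165.3, S_ud = 122.2, S_dd = 90.31
Terminal payoffs (K − S): max(-43.31, 0) = 0, max(-0.1875, 0) = 0, max(31.69, 0) = 31.69
Node u (S = 143.8): V_u = 1/1.02·[0.5667·0.0000 + 0.4333·0.0000] = 0.0000
Node d (S = 106.2): V_d = 1/1.02·[0.5667·0.0000 + 0.4333·31.6875] = 13.4620
Node 0 (S = 125): V_0 = 1/1.02·[0.5667·0.0000 + 0.4333·13.4620] = 5.7192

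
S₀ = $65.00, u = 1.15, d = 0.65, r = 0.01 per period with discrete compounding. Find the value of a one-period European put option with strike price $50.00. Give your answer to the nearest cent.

$2.15

Risk-neutral probability p = (1 + 0.01 − 0.65)/(1.15 − 0.65) = 0.3600/0.5000 = 0.7200
Terminal stock prices: S_u = 74.75, S_d = 42.25
Terminal payoffs (K − S): max(-24.75, 0) = 0, max(7.75, 0) = 7.75
Node 0 (S = 65): V_0 = 1/1.01·[0.7200·0.0000 + 0.2800·7.7500] = 2.1485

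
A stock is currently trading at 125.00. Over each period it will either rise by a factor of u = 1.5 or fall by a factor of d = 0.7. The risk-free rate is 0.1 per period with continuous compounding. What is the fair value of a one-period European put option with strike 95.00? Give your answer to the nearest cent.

3.35

Risk-neutral probability p = (e^0.1 − 0.7)/(1.5 − 0.7) = 0.4052/0.8000 = 0.5065
Terminal stock prices: S_u = 187.5, S_d = 87.5
Terminal payoffs (K − S): max(-92.5, 0) = 0, max(7.5, 0) = 7.5
Node 0 (S = 125): V_0 = e^(−0.1)·[0.5065·0.0000 + 0.4935·7.5000] = 3.3493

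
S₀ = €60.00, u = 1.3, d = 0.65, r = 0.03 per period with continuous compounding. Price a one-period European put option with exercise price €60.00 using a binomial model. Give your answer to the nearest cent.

€8.45

Risk-neutral probability p = (e^0.03 − 0.65)/(1.3 − 0.65) = 0.3805/0.6500 = 0.5853
Terminal stock prices: S_u = 78, S_d = 39
Terminal payoffs (K − S): max(-18, 0) = 0, max(21, 0) = 21
Node 0 (S = 60): V_0 = e^(−0.03)·[0.5853·0.0000 + 0.4147·21.0000] = 8.4510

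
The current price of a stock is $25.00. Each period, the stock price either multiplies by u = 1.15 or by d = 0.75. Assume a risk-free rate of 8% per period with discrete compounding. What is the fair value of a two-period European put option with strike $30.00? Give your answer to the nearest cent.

$2.51

Risk-neutral probability p = (1 + 0.08 − 0.75)/(1.15 − 0.75) = 0.3300/0.4000 = 0.8250
Terminal stock prices: S_uu = 33.06, S_ud = 21.56, S_dd = 14.06
Terminal payoffs (K − S): max(-3.062, 0) = 0, max(8.438, 0) = 8.438, max(15.94, 0) = 15.94
Node u (S = 28.75): V_u = 1/1.08·[0.8250·0.0000 + 0.1750·8.4375] = 1.3672
Node d (S = 18.75): V_d = 1/1.08·[0.8250·8.4375 + 0.1750·15.9375] = 9.0278
Node 0 (S = 25): V_0 = 1/1.08·[0.8250·1.3672 + 0.1750·9.0278] = 2.5072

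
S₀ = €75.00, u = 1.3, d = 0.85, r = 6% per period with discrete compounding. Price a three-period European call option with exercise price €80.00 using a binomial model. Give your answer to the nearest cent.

Risk-neutral probability p = (1 + 0.06 − 0.85)/(1.3 − 0.85) = 0.2100/0.4500 = 0.4667
Terminal stock prices: S_uuu = 164.8, S_uud = 107.7, S_udd = 70.44, S_ddd = 46.06
Terminal payoffs (S − K): max(84.78, 0) = 84.78, max(27.74, 0) = 27.74, max(-9.556, 0) = 0, max(-33.94, 0) = 0
Node uu (S = 126.8): V_uu = 1/1.06·[0.4667·84.7750 + 0.5333·27.7375] = 51.2783
Node ud (S = 82.88): V_ud = 1/1.06·[0.4667·27.7375 + 0.5333·0.0000] = 12.2115
Node dd (S = 54.19): V_dd = 1/1.06·[0.4667·0.0000 + 0.5333·0.0000] = 0.0000
Node u (S = 97.5): V_u = 1/1.06·[0.4667·51.2783 + 0.5333·12.2115] = 28.7195
Node d (S = 63.75): V_d = 1/1.06·[0.4667·12.2115 + 0.5333·0.0000] = 5.3761
Node 0 (S = 75): V_0 = 1/1.06·[0.4667·28.7195 + 0.5333·5.3761] = 15.3488

€15.35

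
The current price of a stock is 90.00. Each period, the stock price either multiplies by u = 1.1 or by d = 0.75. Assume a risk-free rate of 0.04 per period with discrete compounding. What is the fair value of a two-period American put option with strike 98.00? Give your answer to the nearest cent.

8.15

Risk-neutral probability p = (1 + 0.04 − 0.75)/(1.1 − 0.75) = 0.2900/0.3500 = 0.8286
Terminal stock prices: S_uu = 108.9, S_ud = 74.25, S_dd = 50.62
Terminal payoffs (K − S): max(-10.9, 0) = 0, max(23.75, 0) = 23.75, max(47.38, 0) = 47.38
Node u (S = 99): continuation = 1/1.04·[0.8286·0.0000 + 0.1714·23.7500] = 3.9148; exercise value = 0.0000 ≤ continuation, so V_u = 3.9148
Node d (S = 67.5): continuation = 1/1.04·[0.8286·23.7500 + 0.1714·47.3750] = 26.7308; exercise value = 30.5000 > continuation, so V_d = 30.5000 (exercise)
Node 0 (S = 90): continuation = 1/1.04·[0.8286·3.9148 + 0.1714·30.5000] = 8.1464; exercise value = 8.0000 ≤ continuation, so V_0 = 8.1464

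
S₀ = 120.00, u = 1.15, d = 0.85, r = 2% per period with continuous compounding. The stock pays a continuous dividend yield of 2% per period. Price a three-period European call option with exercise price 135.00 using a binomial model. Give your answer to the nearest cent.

Per-period risk-free factor R = e^0.02 = 1.0202; dividend-adjusted growth = e^(0.02−0.02) = 1.0000.
Risk-neutral probability p = (1.0000 − 0.85)/(1.15 − 0.85) = 0.1500/0.3000 = 0.5000
Terminal stock prices: S_uuu = 182.5, S_uud = 134.9, S_udd = 99.7, S_ddd = 73.69
Terminal payoffs (S − K): max(47.5, 0) = 47.5, max(-0.105, 0) = 0, max(-35.3, 0) = 0, max(-61.31, 0) = 0
Node uu (S = 158.7): V_uu = e^(−0.02)·[0.5000·47.5050 + 0.5000·0.0000] = 23.2822
Node ud (S = 117.3): V_ud = e^(−0.02)·[0.5000·0.0000 + 0.5000·0.0000] = 0.0000
Node dd (S = 86.7): V_dd = e^(−0.02)·[0.5000·0.0000 + 0.5000·0.0000] = 0.0000
Node u (S = 138): V_u = e^(−0.02)·[0.5000·23.2822 + 0.5000·0.0000] = 11.4106
Node d (S = 102): V_d = e^(−0.02)·[0.5000·0.0000 + 0.5000·0.0000] = 0.0000
Node 0 (S = 120): V_0 = e^(−0.02)·[0.5000·11.4106 + 0.5000·0.0000] = 5.5923

5.59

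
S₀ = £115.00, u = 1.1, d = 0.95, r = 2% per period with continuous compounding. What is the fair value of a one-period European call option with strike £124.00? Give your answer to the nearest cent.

Risk-neutral probability p = (e^0.02 − 0.95)/(1.1 − 0.95) = 0.0702/0.1500 = 0.4680
Terminal stock prices: S_u = 126.5, S_d = 109.2
Terminal payoffs (S − K): max(2.5, 0) = 2.5, max(-14.75, 0) = 0
Node 0 (S = 115): V_0 = e^(−0.02)·[0.4680·2.5000 + 0.5320·0.0000] = 1.1469

£1.15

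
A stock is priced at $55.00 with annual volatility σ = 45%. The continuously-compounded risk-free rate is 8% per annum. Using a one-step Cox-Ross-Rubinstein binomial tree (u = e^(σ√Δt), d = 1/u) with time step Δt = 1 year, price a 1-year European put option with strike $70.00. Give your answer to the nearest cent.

CRR parameters: u = e^(σ√Δt) = e^(0.45·√1) = 1.5683, d = 1/u = 0.6376
Per-period rate: rΔt = 0.08·1 = 0.08, so R = e^0.08 = 1.0833
Risk-neutral probability p = (e^0.08 − 0.6376)/(1.5683 − 0.6376) = 0.4457/0.9307 = 0.4789
Terminal stock prices: S_u = 86.26, S_d = 35.07
Terminal payoffs (K − S): max(-16.26, 0) = 0, max(34.93, 0) = 34.93
Node 0 (S = 55): V_0 = e^(−0.08)·[0.4789·0.0000 + 0.5211·34.9305] = 16.8044

$16.80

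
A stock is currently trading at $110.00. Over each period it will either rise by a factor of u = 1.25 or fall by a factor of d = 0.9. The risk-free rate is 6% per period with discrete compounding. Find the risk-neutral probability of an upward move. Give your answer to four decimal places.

p = 0.4571

Risk-neutral probability p = (1 + 0.06 − 0.9)/(1.25 − 0.9) = 0.1600/0.3500 = 0.4571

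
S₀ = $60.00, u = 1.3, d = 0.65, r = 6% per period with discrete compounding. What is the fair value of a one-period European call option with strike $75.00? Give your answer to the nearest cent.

$1.79

Risk-neutral probability p = (1 + 0.06 − 0.65)/(1.3 − 0.65) = 0.4100/0.6500 = 0.6308
Terminal stock prices: S_u = 78, S_d = 39
Terminal payoffs (S − K): max(3, 0) = 3, max(-36, 0) = 0
Node 0 (S = 60): V_0 = 1/1.06·[0.6308·3.0000 + 0.3692·0.0000] = 1.7852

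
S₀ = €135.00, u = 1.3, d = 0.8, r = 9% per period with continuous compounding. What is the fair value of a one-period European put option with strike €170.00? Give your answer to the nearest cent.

€23.33

Risk-neutral probability p = (e^0.09 − 0.8)/(1.3 − 0.8) = 0.2942/0.5000 = 0.5883
Terminal stock prices: S_u = 175.5, S_d = 108
Terminal payoffs (K − S): max(-5.5, 0) = 0, max(62, 0) = 62
Node 0 (S = 135): V_0 = e^(−0.09)·[0.5883·0.0000 + 0.4117·62.0000] = 23.3257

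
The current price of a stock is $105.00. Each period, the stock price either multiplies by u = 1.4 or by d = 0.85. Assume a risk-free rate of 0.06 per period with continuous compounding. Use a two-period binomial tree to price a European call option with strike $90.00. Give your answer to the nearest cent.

$29.92

Risk-neutral probability p = (e^0.06 − 0.85)/(1.4 − 0.85) = 0.2118/0.5500 = 0.3852
Terminal stock prices: S_uu = 205.8, S_ud = 125, S_dd = 75.86
Terminal payoffs (S − K): max(115.8, 0) = 115.8, max(34.95, 0) = 34.95, max(-14.14, 0) = 0
Node u (S = 147): V_u = e^(−0.06)·[0.3852·115.8000 + 0.6148·34.9500] = 62.2412
Node d (S = 89.25): V_d = e^(−0.06)·[0.3852·34.9500 + 0.6148·0.0000] = 12.6773
Node 0 (S = 105): V_0 = e^(−0.06)·[0.3852·62.2412 + 0.6148·12.6773] = 29.9172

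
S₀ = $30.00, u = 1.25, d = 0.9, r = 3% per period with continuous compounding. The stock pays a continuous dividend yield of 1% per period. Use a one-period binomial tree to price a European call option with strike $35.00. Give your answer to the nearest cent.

Per-period risk-free factor R = e^0.03 = 1.0305; dividend-adjusted growth = e^(0.03−0.01) = 1.0202.
Risk-neutral probability p = (1.0202 − 0.9)/(1.25 − 0.9) = 0.1202/0.3500 = 0.3434
Terminal stock prices: S_u = 37.5, S_d = 27
Terminal payoffs (S − K): max(2.5, 0) = 2.5, max(-8, 0) = 0
Node 0 (S = 30): V_0 = e^(−0.03)·[0.3434·2.5000 + 0.6566·0.0000] = 0.8332

$0.83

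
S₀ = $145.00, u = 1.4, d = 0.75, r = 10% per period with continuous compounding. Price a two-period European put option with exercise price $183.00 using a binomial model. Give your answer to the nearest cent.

$29.57

Risk-neutral probability p = (e^0.1 − 0.75)/(1.4 − 0.75) = 0.3552/0.6500 = 0.5464
Terminal stock prices: S_uu = 284.2, S_ud = 152.2, S_dd = 81.56
Terminal payoffs (K − S): max(-101.2, 0) = 0, max(30.75, 0) = 30.75, max(101.4, 0) = 101.4
Node u (S = 203): V_u = e^(−0.1)·[0.5464·0.0000 + 0.4536·30.7500] = 12.6204
Node d (S = 108.8): V_d = e^(−0.1)·[0.5464·30.7500 + 0.4536·101.4375] = 56.8352
Node 0 (S = 145): V_0 = e^(−0.1)·[0.5464·12.6204 + 0.4536·56.8352] = 29.5660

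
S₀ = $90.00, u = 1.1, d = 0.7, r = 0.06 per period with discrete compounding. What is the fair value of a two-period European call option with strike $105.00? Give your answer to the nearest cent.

$2.81

Risk-neutral probability p = (1 + 0.06 − 0.7)/(1.1 − 0.7) = 0.3600/0.4000 = 0.9000
Terminal stock prices: S_uu = 108.9, S_ud = 69.3, S_dd = 44.1
Terminal payoffs (S − K): max(3.9, 0) = 3.9, max(-35.7, 0) = 0, max(-60.9, 0) = 0
Node u (S = 99): V_u = 1/1.06·[0.9000·3.9000 + 0.1000·0.0000] = 3.3113
Node d (S = 63): V_d = 1/1.06·[0.9000·0.0000 + 0.1000·0.0000] = 0.0000
Node 0 (S = 90): V_0 = 1/1.06·[0.9000·3.3113 + 0.1000·0.0000] = 2.8115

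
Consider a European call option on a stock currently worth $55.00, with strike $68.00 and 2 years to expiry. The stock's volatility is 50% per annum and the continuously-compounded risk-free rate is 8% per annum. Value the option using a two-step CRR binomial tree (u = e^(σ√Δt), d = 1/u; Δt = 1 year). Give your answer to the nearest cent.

CRR parameters: u = e^(σ√Δt) = e^(0.5·√1) = 1.6487, d = 1/u = 0.6065
Per-period rate: rΔt = 0.08·1 = 0.08, so R = e^0.08 = 1.0833
Risk-neutral probability p = (e^0.08 − 0.6065)/(1.6487 − 0.6065) = 0.4768/1.0422 = 0.4575
Terminal stock prices: S_uu = 149.5, S_ud = 55, S_dd = 20.23
Terminal payoffs (S − K): max(81.51, 0) = 81.51, max(-13, 0) = 0, max(-47.77, 0) = 0
Node u (S = 90.68): V_u = e^(−0.08)·[0.4575·81.5055 + 0.5425·0.0000] = 34.4186
Node d (S = 33.36): V_d = e^(−0.08)·[0.4575·0.0000 + 0.5425·0.0000] = 0.0000
Node 0 (S = 55): V_0 = e^(−0.08)·[0.4575·34.4186 + 0.5425·0.0000] = 14.5344

$14.53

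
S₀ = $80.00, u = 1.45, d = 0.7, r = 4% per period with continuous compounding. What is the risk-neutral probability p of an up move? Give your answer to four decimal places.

Risk-neutral probability p = (e^0.04 − 0.7)/(1.45 − 0.7) = 0.3408/0.7500 = 0.4544

p = 0.4544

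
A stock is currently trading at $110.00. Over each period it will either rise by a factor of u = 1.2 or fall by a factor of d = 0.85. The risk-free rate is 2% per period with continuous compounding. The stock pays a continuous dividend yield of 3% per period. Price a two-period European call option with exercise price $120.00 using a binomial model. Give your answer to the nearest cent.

$5.91

Per-period risk-free factor R = e^0.02 = 1.0202; dividend-adjusted growth = e^(0.02−0.03) = 0.9900.
Risk-neutral probability p = (0.9900 − 0.85)/(1.2 − 0.85) = 0.1400/0.3500 = 0.4001
Terminal stock prices: S_uu = 158.4, S_ud = 112.2, S_dd = 79.47
Terminal payoffs (S − K): max(38.4, 0) = 38.4, max(-7.8, 0) = 0, max(-40.53, 0) = 0
Node u (S = 132): V_u = e^(−0.02)·[0.4001·38.4000 + 0.5999·0.0000] = 15.0612
Node d (S = 93.5): V_d = e^(−0.02)·[0.4001·0.0000 + 0.5999·0.0000] = 0.0000
Node 0 (S = 110): V_0 = e^(−0.02)·[0.4001·15.0612 + 0.5999·0.0000] = 5.9073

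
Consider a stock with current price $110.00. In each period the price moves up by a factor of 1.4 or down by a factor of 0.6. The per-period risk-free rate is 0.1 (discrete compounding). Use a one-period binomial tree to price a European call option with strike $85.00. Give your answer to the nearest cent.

$39.20

Risk-neutral probability p = (1 + 0.1 − 0.6)/(1.4 − 0.6) = 0.5000/0.8000 = 0.6250
Terminal stock prices: S_u = 154, S_d = 66
Terminal payoffs (S − K): max(69, 0) = 69, max(-19, 0) = 0
Node 0 (S = 110): V_0 = 1/1.1·[0.6250·69.0000 + 0.3750·0.0000] = 39.2045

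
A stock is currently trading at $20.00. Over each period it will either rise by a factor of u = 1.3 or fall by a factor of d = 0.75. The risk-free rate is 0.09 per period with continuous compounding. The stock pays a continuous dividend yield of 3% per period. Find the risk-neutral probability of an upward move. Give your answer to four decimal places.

Per-period risk-free factor R = e^0.09 = 1.0942; dividend-adjusted growth = e^(0.09−0.03) = 1.0618.
Risk-neutral probability p = (1.0618 − 0.75)/(1.3 − 0.75) = 0.3118/0.5500 = 0.5670

p = 0.5670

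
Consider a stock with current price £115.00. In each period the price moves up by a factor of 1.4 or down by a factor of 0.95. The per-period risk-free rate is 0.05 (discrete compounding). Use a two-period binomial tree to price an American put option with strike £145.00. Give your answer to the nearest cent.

£30.00

Risk-neutral probability p = (1 + 0.05 − 0.95)/(1.4 − 0.95) = 0.1000/0.4500 = 0.2222
Terminal stock prices: S_uu = 225.4, S_ud = 152.9, S_dd = 103.8
Terminal payoffs (K − S): max(-80.4, 0) = 0, max(-7.95, 0) = 0, max(41.21, 0) = 41.21
Node u (S = 161): continuation = 1/1.05·[0.2222·0.0000 + 0.7778·0.0000] = 0.0000; exercise value = 0.0000 ≤ continuation, so V_u = 0.0000
Node d (S = 109.2): continuation = 1/1.05·[0.2222·0.0000 + 0.7778·41.2125] = 30.5278; exercise value = 35.7500 > continuation, so V_d = 35.7500 (exercise)
Node 0 (S = 115): continuation = 1/1.05·[0.2222·0.0000 + 0.7778·35.7500] = 26.4815; exercise value = 30.0000 > continuation, so V_0 = 30.0000 (exercise)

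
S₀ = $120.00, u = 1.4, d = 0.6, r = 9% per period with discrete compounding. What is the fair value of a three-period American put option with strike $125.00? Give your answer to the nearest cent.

Risk-neutral probability p = (1 + 0.09 − 0.6)/(1.4 − 0.6) = 0.4900/0.8000 = 0.6125
Terminal stock prices: S_uuu = 329.3, S_uud = 141.1, S_udd = 60.48, S_ddd = 25.92
Terminal payoffs (K − S): max(-204.3, 0) = 0, max(-16.12, 0) = 0, max(64.52, 0) = 64.52, max(99.08, 0) = 99.08
Node uu (S = 235.2): continuation = 1/1.09·[0.6125·0.0000 + 0.3875·0.0000] = 0.0000; exercise value = 0.0000 ≤ continuation, so V_uu = 0.0000
Node ud (S = 100.8): continuation = 1/1.09·[0.6125·0.0000 + 0.3875·64.5200] = 22.9372; exercise value = 24.2000 > continuation, so V_ud = 24.2000 (exercise)
Node dd (S = 43.2): continuation = 1/1.09·[0.6125·64.5200 + 0.3875·99.0800] = 71.4789; exercise value = 81.8000 > continuation, so V_dd = 81.8000 (exercise)
Node u (S = 168): continuation = 1/1.09·[0.6125·0.0000 + 0.3875·24.2000] = 8.6032; exercise value = 0.0000 ≤ continuation, so V_u = 8.6032
Node d (S = 72): continuation = 1/1.09·[0.6125·24.2000 + 0.3875·81.8000] = 42.6789; exercise value = 53.0000 > continuation, so V_d = 53.0000 (exercise)
Node 0 (S = 120): continuation = 1/1.09·[0.6125·8.6032 + 0.3875·53.0000] = 23.6761; exercise value = 5.0000 ≤ continuation, so V_0 = 23.6761

$23.68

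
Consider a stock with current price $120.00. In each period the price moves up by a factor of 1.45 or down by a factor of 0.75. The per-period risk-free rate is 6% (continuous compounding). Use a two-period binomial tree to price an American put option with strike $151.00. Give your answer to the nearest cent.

Risk-neutral probability p = (e^0.06 − 0.75)/(1.45 − 0.75) = 0.3118/0.7000 = 0.4455
Terminal stock prices: S_uu = 252.3, S_ud = 130.5, S_dd = 67.5
Terminal payoffs (K − S): max(-101.3, 0) = 0, max(20.5, 0) = 20.5, max(83.5, 0) = 83.5
Node u (S = 174): continuation = e^(−0.06)·[0.4455·0.0000 + 0.5545·20.5000] = 10.7056; exercise value = 0.0000 ≤ continuation, so V_u = 10.7056
Node d (S = 90): continuation = e^(−0.06)·[0.4455·20.5000 + 0.5545·83.5000] = 52.2064; exercise value = 61.0000 > continuation, so V_d = 61.0000 (exercise)
Node 0 (S = 120): continuation = e^(−0.06)·[0.4455·10.7056 + 0.5545·61.0000] = 36.3472; exercise value = 31.0000 ≤ continuation, so V_0 = 36.3472

$36.35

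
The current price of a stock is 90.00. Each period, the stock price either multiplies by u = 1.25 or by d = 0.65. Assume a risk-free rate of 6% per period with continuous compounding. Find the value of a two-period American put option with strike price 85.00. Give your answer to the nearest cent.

Risk-neutral probability p = (e^0.06 − 0.65)/(1.25 − 0.65) = 0.4118/0.6000 = 0.6864
Terminal stock prices: S_uu = 140.6, S_ud = 73.12, S_dd = 38.03
Terminal payoffs (K − S): max(-55.62, 0) = 0, max(11.88, 0) = 11.88, max(46.97, 0) = 46.97
Node u (S = 112.5): continuation = e^(−0.06)·[0.6864·0.0000 + 0.3136·11.8750] = 3.5072; exercise value = 0.0000 ≤ continuation, so V_u = 3.5072
Node d (S = 58.5): continuation = e^(−0.06)·[0.6864·11.8750 + 0.3136·46.9750] = 21.5500; exercise value = 26.5000 > continuation, so V_d = 26.5000 (exercise)
Node 0 (S = 90): continuation = e^(−0.06)·[0.6864·3.5072 + 0.3136·26.5000] = 10.0937; exercise value = 0.0000 ≤ continuation, so V_0 = 10.0937

10.09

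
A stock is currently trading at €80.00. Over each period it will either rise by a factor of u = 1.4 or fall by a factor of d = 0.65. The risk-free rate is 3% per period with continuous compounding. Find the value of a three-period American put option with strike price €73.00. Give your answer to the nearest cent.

€14.74

Risk-neutral probability p = (e^0.03 − 0.65)/(1.4 − 0.65) = 0.3805/0.7500 = 0.5073
Terminal stock prices: S_uuu = 219.5, S_uud = 101.9, S_udd = 47.32, S_ddd = 21.97
Terminal payoffs (K − S): max(-146.5, 0) = 0, max(-28.92, 0) = 0, max(25.68, 0) = 25.68, max(51.03, 0) = 51.03
Node uu (S = 156.8): continuation = e^(−0.03)·[0.5073·0.0000 + 0.4927·0.0000] = 0.0000; exercise value = 0.0000 ≤ continuation, so V_uu = 0.0000
Node ud (S = 72.8): continuation = e^(−0.03)·[0.5073·0.0000 + 0.4927·25.6800] = 12.2793; exercise value = 0.2000 ≤ continuation, so V_ud = 12.2793
Node dd (S = 33.8): continuation = e^(−0.03)·[0.5073·25.6800 + 0.4927·51.0300] = 37.0425; exercise value = 39.2000 > continuation, so V_dd = 39.2000 (exercise)
Node u (S = 112): continuation = e^(−0.03)·[0.5073·0.0000 + 0.4927·12.2793] = 5.8715; exercise value = 0.0000 ≤ continuation, so V_u = 5.8715
Node d (S = 52): continuation = e^(−0.03)·[0.5073·12.2793 + 0.4927·39.2000] = 24.7889; exercise value = 21.0000 ≤ continuation, so V_d = 24.7889
Node 0 (S = 80): continuation = e^(−0.03)·[0.5073·5.8715 + 0.4927·24.7889] = 14.7436; exercise value = 0.0000 ≤ continuation, so V_0 = 14.7436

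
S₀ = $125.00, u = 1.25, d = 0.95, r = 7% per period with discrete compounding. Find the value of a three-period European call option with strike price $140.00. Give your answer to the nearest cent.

$16.51

Risk-neutral probability p = (1 + 0.07 − 0.95)/(1.25 − 0.95) = 0.1200/0.3000 = 0.4000
Terminal stock prices: S_uuu = 244.1, S_uud = 185.5, S_udd = 141, S_ddd = 107.2
Terminal payoffs (S − K): max(104.1, 0) = 104.1, max(45.55, 0) = 45.55, max(1.016, 0) = 1.016, max(-32.83, 0) = 0
Node uu (S = 195.3): V_uu = 1/1.07·[0.4000·104.1406 + 0.6000·45.5469] = 64.4714
Node ud (S = 148.4): V_ud = 1/1.07·[0.4000·45.5469 + 0.6000·1.0156] = 17.5964
Node dd (S = 112.8): V_dd = 1/1.07·[0.4000·1.0156 + 0.6000·0.0000] = 0.3797
Node u (S = 156.2): V_u = 1/1.07·[0.4000·64.4714 + 0.6000·17.5964] = 33.9686
Node d (S = 118.8): V_d = 1/1.07·[0.4000·17.5964 + 0.6000·0.3797] = 6.7910
Node 0 (S = 125): V_0 = 1/1.07·[0.4000·33.9686 + 0.6000·6.7910] = 16.5066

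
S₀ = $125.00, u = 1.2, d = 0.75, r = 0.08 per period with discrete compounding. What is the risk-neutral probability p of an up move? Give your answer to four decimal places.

Risk-neutral probability p = (1 + 0.08 − 0.75)/(1.2 − 0.75) = 0.3300/0.4500 = 0.7333

p = 0.7333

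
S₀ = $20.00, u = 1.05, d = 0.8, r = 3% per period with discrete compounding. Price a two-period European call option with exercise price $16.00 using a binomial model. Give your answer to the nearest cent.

Risk-neutral probability p = (1 + 0.03 − 0.8)/(1.05 − 0.8) = 0.2300/0.2500 = 0.9200
Terminal stock prices: S_uu = 22.05, S_ud = 16.8, S_dd = 12.8
Terminal payoffs (S − K): max(6.05, 0) = 6.05, max(0.8, 0) = 0.8, max(-3.2, 0) = 0
Node u (S = 21): V_u = 1/1.03·[0.9200·6.0500 + 0.0800·0.8000] = 5.4660
Node d (S = 16): V_d = 1/1.03·[0.9200·0.8000 + 0.0800·0.0000] = 0.7146
Node 0 (S = 20): V_0 = 1/1.03·[0.9200·5.4660 + 0.0800·0.7146] = 4.9378

$4.94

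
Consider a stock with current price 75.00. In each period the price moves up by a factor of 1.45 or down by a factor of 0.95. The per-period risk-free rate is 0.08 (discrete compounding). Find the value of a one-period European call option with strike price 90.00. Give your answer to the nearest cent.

Risk-neutral probability p = (1 + 0.08 − 0.95)/(1.45 − 0.95) = 0.1300/0.5000 = 0.2600
Terminal stock prices: S_u = 108.8, S_d = 71.25
Terminal payoffs (S − K): max(18.75, 0) = 18.75, max(-18.75, 0) = 0
Node 0 (S = 75): V_0 = 1/1.08·[0.2600·18.7500 + 0.7400·0.0000] = 4.5139

4.51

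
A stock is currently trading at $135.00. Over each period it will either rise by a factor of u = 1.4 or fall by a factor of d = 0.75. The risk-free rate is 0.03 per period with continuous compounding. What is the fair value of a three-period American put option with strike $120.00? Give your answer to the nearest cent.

Risk-neutral probability p = (e^0.03 − 0.75)/(1.4 − 0.75) = 0.2805/0.6500 = 0.4315
Terminal stock prices: S_uuu = 370.4, S_uud = 198.4, S_udd = 106.3, S_ddd = 56.95
Terminal payoffs (K − S): max(-250.4, 0) = 0, max(-78.45, 0) = 0, max(13.69, 0) = 13.69, max(63.05, 0) = 63.05
Node uu (S = 264.6): continuation = e^(−0.03)·[0.4315·0.0000 + 0.5685·0.0000] = 0.0000; exercise value = 0.0000 ≤ continuation, so V_uu = 0.0000
Node ud (S = 141.8): continuation = e^(−0.03)·[0.4315·0.0000 + 0.5685·13.6875] = 7.5518; exercise value = 0.0000 ≤ continuation, so V_ud = 7.5518
Node dd (S = 75.94): continuation = e^(−0.03)·[0.4315·13.6875 + 0.5685·63.0469] = 40.5160; exercise value = 44.0625 > continuation, so V_dd = 44.0625 (exercise)
Node u (S = 189): continuation = e^(−0.03)·[0.4315·0.0000 + 0.5685·7.5518] = 4.1665; exercise value = 0.0000 ≤ continuation, so V_u = 4.1665
Node d (S = 101.2): continuation = e^(−0.03)·[0.4315·7.5518 + 0.5685·44.0625] = 27.4726; exercise value = 18.7500 ≤ continuation, so V_d = 27.4726
Node 0 (S = 135): continuation = e^(−0.03)·[0.4315·4.1665 + 0.5685·27.4726] = 16.9020; exercise value = 0.0000 ≤ continuation, so V_0 = 16.9020

$16.90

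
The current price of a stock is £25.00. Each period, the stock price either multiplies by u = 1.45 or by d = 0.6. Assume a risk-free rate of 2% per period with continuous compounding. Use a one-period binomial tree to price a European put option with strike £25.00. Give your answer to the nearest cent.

£4.96

Risk-neutral probability p = (e^0.02 − 0.6)/(1.45 − 0.6) = 0.4202/0.8500 = 0.4944
Terminal stock prices: S_u = 36.25, S_d = 15
Terminal payoffs (K − S): max(-11.25, 0) = 0, max(10, 0) = 10
Node 0 (S = 25): V_0 = e^(−0.02)·[0.4944·0.0000 + 0.5056·10.0000] = 4.9563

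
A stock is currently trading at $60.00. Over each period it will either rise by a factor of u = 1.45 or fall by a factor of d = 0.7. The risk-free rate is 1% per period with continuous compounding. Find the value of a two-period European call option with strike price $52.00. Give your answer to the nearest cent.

Risk-neutral probability p = (e^0.01 − 0.7)/(1.45 − 0.7) = 0.3101/0.7500 = 0.4134
Terminal stock prices: S_uu = 126.2, S_ud = 60.9, S_dd = 29.4
Terminal payoffs (S − K): max(74.15, 0) = 74.15, max(8.9, 0) = 8.9, max(-22.6, 0) = 0
Node u (S = 87): V_u = e^(−0.01)·[0.4134·74.1500 + 0.5866·8.9000] = 35.5174
Node d (S = 42): V_d = e^(−0.01)·[0.4134·8.9000 + 0.5866·0.0000] = 3.6427
Node 0 (S = 60): V_0 = e^(−0.01)·[0.4134·35.5174 + 0.5866·3.6427] = 16.6523

$16.65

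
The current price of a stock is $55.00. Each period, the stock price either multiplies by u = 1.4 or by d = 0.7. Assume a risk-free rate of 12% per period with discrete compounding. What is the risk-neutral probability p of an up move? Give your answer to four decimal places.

p = 0.6000

Risk-neutral probability p = (1 + 0.12 − 0.7)/(1.4 − 0.7) = 0.4200/0.7000 = 0.6000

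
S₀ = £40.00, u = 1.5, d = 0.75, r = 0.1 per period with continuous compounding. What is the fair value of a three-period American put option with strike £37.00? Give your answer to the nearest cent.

£3.92

Risk-neutral probability p = (e^0.1 − 0.75)/(1.5 − 0.75) = 0.3552/0.7500 = 0.4736
Terminal stock prices: S_uuu = 135, S_uud = 67.5, S_udd = 33.75, S_ddd = 16.88
Terminal payoffs (K − S): max(-98, 0) = 0, max(-30.5, 0) = 0, max(3.25, 0) = 3.25, max(20.12, 0) = 20.12
Node uu (S = 90): continuation = e^(−0.1)·[0.4736·0.0000 + 0.5264·0.0000] = 0.0000; exercise value = 0.0000 ≤ continuation, so V_uu = 0.0000
Node ud (S = 45): continuation = e^(−0.1)·[0.4736·0.0000 + 0.5264·3.2500] = 1.5481; exercise value = 0.0000 ≤ continuation, so V_ud = 1.5481
Node dd (S = 22.5): continuation = e^(−0.1)·[0.4736·3.2500 + 0.5264·20.1250] = 10.9790; exercise value = 14.5000 > continuation, so V_dd = 14.5000 (exercise)
Node u (S = 60): continuation = e^(−0.1)·[0.4736·0.0000 + 0.5264·1.5481] = 0.7374; exercise value = 0.0000 ≤ continuation, so V_u = 0.7374
Node d (S = 30): continuation = e^(−0.1)·[0.4736·1.5481 + 0.5264·14.5000] = 7.5703; exercise value = 7.0000 ≤ continuation, so V_d = 7.5703
Node 0 (S = 40): continuation = e^(−0.1)·[0.4736·0.7374 + 0.5264·7.5703] = 3.9220; exercise value = 0.0000 ≤ continuation, so V_0 = 3.9220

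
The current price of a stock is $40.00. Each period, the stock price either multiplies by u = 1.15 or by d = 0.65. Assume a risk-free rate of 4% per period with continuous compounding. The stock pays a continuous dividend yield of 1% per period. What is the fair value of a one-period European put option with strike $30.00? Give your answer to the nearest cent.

Per-period risk-free factor R = e^0.04 = 1.0408; dividend-adjusted growth = e^(0.04−0.01) = 1.0305.
Risk-neutral probability p = (1.0305 − 0.65)/(1.15 − 0.65) = 0.3805/0.5000 = 0.7609
Terminal stock prices: S_u = 46, S_d = 26
Terminal payoffs (K − S): max(-16, 0) = 0, max(4, 0) = 4
Node 0 (S = 40): V_0 = e^(−0.04)·[0.7609·0.0000 + 0.2391·4.0000] = 0.9189

$0.92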